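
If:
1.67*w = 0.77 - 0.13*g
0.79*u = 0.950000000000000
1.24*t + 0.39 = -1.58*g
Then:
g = 5.92307692307692 - 12.8461538461538*w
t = 16.3684863523573*w - 7.86166253101737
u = 1.20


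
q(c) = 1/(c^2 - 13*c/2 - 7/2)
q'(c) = (13/2 - 2*c)/(c^2 - 13*c/2 - 7/2)^2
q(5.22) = -0.10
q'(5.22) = -0.04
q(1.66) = -0.09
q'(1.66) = 0.02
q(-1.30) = 0.15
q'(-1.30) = 0.21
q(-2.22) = 0.06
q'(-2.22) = 0.04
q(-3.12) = 0.04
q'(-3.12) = 0.02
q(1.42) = -0.09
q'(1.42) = 0.03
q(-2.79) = 0.04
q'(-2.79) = 0.02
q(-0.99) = 0.26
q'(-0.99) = 0.55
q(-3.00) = 0.04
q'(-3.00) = 0.02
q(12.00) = 0.02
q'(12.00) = 0.00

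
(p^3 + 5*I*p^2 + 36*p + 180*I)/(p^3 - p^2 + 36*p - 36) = (p + 5*I)/(p - 1)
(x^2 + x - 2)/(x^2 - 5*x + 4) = (x + 2)/(x - 4)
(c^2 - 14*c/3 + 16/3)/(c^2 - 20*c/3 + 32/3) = (c - 2)/(c - 4)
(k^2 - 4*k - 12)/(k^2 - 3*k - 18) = (k + 2)/(k + 3)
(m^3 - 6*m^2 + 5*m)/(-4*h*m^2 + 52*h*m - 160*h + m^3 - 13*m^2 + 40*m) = m*(1 - m)/(4*h*m - 32*h - m^2 + 8*m)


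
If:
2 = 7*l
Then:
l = 2/7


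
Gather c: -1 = -1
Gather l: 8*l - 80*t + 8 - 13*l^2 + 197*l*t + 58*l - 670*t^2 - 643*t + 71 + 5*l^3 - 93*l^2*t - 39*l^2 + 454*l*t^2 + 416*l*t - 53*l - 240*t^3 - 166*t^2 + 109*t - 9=5*l^3 + l^2*(-93*t - 52) + l*(454*t^2 + 613*t + 13) - 240*t^3 - 836*t^2 - 614*t + 70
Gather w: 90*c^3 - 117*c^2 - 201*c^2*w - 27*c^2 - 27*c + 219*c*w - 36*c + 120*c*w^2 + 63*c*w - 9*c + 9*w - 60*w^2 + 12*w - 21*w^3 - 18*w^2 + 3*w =90*c^3 - 144*c^2 - 72*c - 21*w^3 + w^2*(120*c - 78) + w*(-201*c^2 + 282*c + 24)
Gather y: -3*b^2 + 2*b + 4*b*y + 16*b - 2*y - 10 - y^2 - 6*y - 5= -3*b^2 + 18*b - y^2 + y*(4*b - 8) - 15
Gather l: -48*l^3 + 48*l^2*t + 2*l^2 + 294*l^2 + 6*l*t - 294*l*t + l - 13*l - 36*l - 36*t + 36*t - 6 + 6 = -48*l^3 + l^2*(48*t + 296) + l*(-288*t - 48)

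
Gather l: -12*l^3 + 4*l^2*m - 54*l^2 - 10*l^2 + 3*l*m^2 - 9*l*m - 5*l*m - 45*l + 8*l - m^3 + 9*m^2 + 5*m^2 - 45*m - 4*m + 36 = -12*l^3 + l^2*(4*m - 64) + l*(3*m^2 - 14*m - 37) - m^3 + 14*m^2 - 49*m + 36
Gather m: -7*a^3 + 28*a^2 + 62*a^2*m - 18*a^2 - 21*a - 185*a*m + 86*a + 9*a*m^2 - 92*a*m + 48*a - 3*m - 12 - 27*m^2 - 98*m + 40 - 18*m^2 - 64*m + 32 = -7*a^3 + 10*a^2 + 113*a + m^2*(9*a - 45) + m*(62*a^2 - 277*a - 165) + 60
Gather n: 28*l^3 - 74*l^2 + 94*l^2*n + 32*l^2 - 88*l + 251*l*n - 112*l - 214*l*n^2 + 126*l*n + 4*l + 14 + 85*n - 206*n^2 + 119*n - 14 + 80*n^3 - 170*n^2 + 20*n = 28*l^3 - 42*l^2 - 196*l + 80*n^3 + n^2*(-214*l - 376) + n*(94*l^2 + 377*l + 224)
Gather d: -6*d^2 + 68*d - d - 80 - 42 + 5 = -6*d^2 + 67*d - 117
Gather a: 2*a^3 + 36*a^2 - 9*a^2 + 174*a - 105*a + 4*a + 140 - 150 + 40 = 2*a^3 + 27*a^2 + 73*a + 30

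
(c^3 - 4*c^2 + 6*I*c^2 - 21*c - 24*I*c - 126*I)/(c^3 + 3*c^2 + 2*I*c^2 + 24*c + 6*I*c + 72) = (c - 7)/(c - 4*I)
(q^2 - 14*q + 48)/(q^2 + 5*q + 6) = (q^2 - 14*q + 48)/(q^2 + 5*q + 6)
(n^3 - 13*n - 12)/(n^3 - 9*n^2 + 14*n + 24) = (n + 3)/(n - 6)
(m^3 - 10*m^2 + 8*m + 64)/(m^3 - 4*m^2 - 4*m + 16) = (m - 8)/(m - 2)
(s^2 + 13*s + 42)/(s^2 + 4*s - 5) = (s^2 + 13*s + 42)/(s^2 + 4*s - 5)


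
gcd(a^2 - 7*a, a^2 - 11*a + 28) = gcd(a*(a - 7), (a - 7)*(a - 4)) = a - 7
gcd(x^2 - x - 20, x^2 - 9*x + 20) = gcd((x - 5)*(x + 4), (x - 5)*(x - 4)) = x - 5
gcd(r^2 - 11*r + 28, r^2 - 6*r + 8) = r - 4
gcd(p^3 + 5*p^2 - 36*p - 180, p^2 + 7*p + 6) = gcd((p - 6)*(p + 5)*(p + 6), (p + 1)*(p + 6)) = p + 6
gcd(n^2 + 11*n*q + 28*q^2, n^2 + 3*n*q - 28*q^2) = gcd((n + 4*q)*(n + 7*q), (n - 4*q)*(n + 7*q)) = n + 7*q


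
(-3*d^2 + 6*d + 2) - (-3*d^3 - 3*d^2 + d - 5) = 3*d^3 + 5*d + 7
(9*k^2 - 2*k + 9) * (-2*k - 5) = -18*k^3 - 41*k^2 - 8*k - 45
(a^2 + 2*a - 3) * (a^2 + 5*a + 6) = a^4 + 7*a^3 + 13*a^2 - 3*a - 18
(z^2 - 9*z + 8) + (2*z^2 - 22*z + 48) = 3*z^2 - 31*z + 56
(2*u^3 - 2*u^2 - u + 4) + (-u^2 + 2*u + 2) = 2*u^3 - 3*u^2 + u + 6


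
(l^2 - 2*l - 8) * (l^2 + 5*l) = l^4 + 3*l^3 - 18*l^2 - 40*l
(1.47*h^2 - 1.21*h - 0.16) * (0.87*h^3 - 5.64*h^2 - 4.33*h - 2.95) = 1.2789*h^5 - 9.3435*h^4 + 0.3201*h^3 + 1.8052*h^2 + 4.2623*h + 0.472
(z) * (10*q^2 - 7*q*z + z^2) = 10*q^2*z - 7*q*z^2 + z^3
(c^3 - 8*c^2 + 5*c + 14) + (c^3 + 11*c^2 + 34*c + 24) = 2*c^3 + 3*c^2 + 39*c + 38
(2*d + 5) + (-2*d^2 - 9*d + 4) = -2*d^2 - 7*d + 9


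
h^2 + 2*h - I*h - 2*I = (h + 2)*(h - I)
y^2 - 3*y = y*(y - 3)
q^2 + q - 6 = (q - 2)*(q + 3)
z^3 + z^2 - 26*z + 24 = (z - 4)*(z - 1)*(z + 6)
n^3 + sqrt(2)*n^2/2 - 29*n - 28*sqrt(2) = (n - 4*sqrt(2))*(n + sqrt(2))*(n + 7*sqrt(2)/2)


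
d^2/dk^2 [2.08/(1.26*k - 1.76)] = 6.604416/(1.26*k - 1.76)^3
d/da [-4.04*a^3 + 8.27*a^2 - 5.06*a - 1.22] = -12.12*a^2 + 16.54*a - 5.06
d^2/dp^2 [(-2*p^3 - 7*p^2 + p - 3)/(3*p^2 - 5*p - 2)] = 2*(-158*p^3 - 267*p^2 + 129*p - 131)/(27*p^6 - 135*p^5 + 171*p^4 + 55*p^3 - 114*p^2 - 60*p - 8)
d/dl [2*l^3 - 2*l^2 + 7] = 2*l*(3*l - 2)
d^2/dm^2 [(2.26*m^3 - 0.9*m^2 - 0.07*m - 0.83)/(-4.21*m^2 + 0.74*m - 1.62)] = (-2.8421709430404e-14*m^4 + 36.441246*m^3 + 67.692666*m^2 - 53.96604*m - 5.520764)/(74.618461*m^6 - 39.347502*m^5 + 93.055314*m^4 - 30.686912*m^3 + 35.807508*m^2 - 5.826168*m + 4.251528)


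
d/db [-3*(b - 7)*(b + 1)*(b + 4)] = -9*b^2 + 12*b + 93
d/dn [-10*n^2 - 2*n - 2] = -20*n - 2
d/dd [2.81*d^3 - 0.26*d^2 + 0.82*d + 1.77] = 8.43*d^2 - 0.52*d + 0.82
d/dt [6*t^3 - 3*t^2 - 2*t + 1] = 18*t^2 - 6*t - 2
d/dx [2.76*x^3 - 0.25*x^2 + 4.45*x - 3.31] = 8.28*x^2 - 0.5*x + 4.45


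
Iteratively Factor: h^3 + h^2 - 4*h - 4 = (h + 1)*(h^2 - 4) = (h + 1)*(h + 2)*(h - 2)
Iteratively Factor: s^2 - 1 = (s + 1)*(s - 1)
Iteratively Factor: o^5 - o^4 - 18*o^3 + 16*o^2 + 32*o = (o + 4)*(o^4 - 5*o^3 + 2*o^2 + 8*o) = (o - 4)*(o + 4)*(o^3 - o^2 - 2*o) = (o - 4)*(o + 1)*(o + 4)*(o^2 - 2*o) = (o - 4)*(o - 2)*(o + 1)*(o + 4)*(o)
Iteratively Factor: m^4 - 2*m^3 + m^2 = (m)*(m^3 - 2*m^2 + m) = m*(m - 1)*(m^2 - m) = m^2*(m - 1)*(m - 1)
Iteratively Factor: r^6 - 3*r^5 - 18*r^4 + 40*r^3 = (r + 4)*(r^5 - 7*r^4 + 10*r^3) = r*(r + 4)*(r^4 - 7*r^3 + 10*r^2) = r*(r - 2)*(r + 4)*(r^3 - 5*r^2) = r*(r - 5)*(r - 2)*(r + 4)*(r^2) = r^2*(r - 5)*(r - 2)*(r + 4)*(r)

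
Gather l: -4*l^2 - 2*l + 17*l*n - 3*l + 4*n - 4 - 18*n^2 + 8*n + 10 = -4*l^2 + l*(17*n - 5) - 18*n^2 + 12*n + 6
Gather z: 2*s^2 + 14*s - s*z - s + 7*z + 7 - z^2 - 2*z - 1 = 2*s^2 + 13*s - z^2 + z*(5 - s) + 6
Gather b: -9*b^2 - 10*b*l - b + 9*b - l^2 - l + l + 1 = -9*b^2 + b*(8 - 10*l) - l^2 + 1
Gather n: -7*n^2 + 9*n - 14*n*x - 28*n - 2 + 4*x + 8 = -7*n^2 + n*(-14*x - 19) + 4*x + 6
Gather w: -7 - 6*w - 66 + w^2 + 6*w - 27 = w^2 - 100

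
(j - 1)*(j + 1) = j^2 - 1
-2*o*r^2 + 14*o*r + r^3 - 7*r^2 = r*(-2*o + r)*(r - 7)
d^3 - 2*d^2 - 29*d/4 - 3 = (d - 4)*(d + 1/2)*(d + 3/2)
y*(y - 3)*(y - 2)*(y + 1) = y^4 - 4*y^3 + y^2 + 6*y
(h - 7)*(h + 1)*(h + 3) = h^3 - 3*h^2 - 25*h - 21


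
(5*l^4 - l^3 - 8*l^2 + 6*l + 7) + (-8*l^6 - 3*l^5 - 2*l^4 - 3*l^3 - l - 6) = -8*l^6 - 3*l^5 + 3*l^4 - 4*l^3 - 8*l^2 + 5*l + 1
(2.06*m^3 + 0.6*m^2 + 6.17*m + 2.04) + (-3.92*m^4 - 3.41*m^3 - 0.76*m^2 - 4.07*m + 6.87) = -3.92*m^4 - 1.35*m^3 - 0.16*m^2 + 2.1*m + 8.91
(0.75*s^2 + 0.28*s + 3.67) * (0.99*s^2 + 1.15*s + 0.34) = 0.7425*s^4 + 1.1397*s^3 + 4.2103*s^2 + 4.3157*s + 1.2478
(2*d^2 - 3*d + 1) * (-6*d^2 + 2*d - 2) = -12*d^4 + 22*d^3 - 16*d^2 + 8*d - 2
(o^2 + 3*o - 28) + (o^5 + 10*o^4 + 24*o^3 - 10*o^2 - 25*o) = o^5 + 10*o^4 + 24*o^3 - 9*o^2 - 22*o - 28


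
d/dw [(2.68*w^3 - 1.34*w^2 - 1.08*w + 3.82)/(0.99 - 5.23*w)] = (-28.0328*w^3 + 14.9678*w^2 - 2.6532*w + 18.9094)/(27.3529*w^2 - 10.3554*w + 0.9801)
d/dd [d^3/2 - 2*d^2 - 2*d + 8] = 3*d^2/2 - 4*d - 2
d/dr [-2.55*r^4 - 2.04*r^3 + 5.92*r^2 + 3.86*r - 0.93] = -10.2*r^3 - 6.12*r^2 + 11.84*r + 3.86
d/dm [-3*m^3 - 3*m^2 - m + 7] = -9*m^2 - 6*m - 1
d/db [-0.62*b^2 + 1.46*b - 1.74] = 1.46 - 1.24*b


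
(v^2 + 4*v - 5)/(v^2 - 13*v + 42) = (v^2 + 4*v - 5)/(v^2 - 13*v + 42)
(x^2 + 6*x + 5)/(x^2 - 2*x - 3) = (x + 5)/(x - 3)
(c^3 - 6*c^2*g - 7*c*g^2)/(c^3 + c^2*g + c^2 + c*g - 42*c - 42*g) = c*(c - 7*g)/(c^2 + c - 42)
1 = 1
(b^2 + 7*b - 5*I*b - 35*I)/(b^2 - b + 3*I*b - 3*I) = (b^2 + b*(7 - 5*I) - 35*I)/(b^2 + b*(-1 + 3*I) - 3*I)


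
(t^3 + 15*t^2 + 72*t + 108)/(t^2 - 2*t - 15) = (t^2 + 12*t + 36)/(t - 5)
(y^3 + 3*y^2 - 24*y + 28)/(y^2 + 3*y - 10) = (y^2 + 5*y - 14)/(y + 5)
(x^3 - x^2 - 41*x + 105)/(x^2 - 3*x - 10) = (x^2 + 4*x - 21)/(x + 2)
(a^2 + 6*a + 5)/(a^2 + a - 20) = (a + 1)/(a - 4)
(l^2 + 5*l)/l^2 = (l + 5)/l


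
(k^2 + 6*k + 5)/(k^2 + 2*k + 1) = (k + 5)/(k + 1)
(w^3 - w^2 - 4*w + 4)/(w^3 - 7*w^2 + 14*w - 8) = (w + 2)/(w - 4)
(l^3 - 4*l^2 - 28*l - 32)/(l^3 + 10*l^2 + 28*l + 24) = (l - 8)/(l + 6)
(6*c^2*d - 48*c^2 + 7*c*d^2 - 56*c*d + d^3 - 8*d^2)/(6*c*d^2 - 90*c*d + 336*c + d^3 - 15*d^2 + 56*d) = (c + d)/(d - 7)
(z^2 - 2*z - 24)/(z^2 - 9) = (z^2 - 2*z - 24)/(z^2 - 9)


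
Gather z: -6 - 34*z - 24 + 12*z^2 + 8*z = 12*z^2 - 26*z - 30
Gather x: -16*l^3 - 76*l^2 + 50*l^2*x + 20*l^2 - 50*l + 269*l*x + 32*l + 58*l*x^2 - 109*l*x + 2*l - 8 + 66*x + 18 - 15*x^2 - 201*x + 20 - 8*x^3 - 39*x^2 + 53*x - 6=-16*l^3 - 56*l^2 - 16*l - 8*x^3 + x^2*(58*l - 54) + x*(50*l^2 + 160*l - 82) + 24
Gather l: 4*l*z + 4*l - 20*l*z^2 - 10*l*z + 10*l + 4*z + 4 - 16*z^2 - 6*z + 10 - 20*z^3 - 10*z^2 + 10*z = l*(-20*z^2 - 6*z + 14) - 20*z^3 - 26*z^2 + 8*z + 14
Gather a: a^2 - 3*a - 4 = a^2 - 3*a - 4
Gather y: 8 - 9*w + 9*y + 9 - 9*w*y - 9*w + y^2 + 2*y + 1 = -18*w + y^2 + y*(11 - 9*w) + 18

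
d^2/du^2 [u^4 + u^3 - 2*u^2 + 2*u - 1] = 12*u^2 + 6*u - 4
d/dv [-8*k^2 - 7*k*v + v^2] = -7*k + 2*v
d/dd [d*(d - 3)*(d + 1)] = 3*d^2 - 4*d - 3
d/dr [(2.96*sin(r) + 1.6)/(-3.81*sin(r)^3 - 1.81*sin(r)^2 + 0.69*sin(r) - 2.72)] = (22.5552*sin(r)^3 + 23.6456*sin(r)^2 + 5.792*sin(r) - 9.1552)*cos(r)/(14.5161*sin(r)^6 + 13.7922*sin(r)^5 - 1.9817*sin(r)^4 + 18.2286*sin(r)^3 + 10.3225*sin(r)^2 - 3.7536*sin(r) + 7.3984)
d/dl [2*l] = 2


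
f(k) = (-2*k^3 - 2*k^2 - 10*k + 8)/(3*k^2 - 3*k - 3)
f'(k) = (3 - 6*k)*(-2*k^3 - 2*k^2 - 10*k + 8)/(3*k^2 - 3*k - 3)^2 + (-6*k^2 - 4*k - 10)/(3*k^2 - 3*k - 3) = 2*(-k^4 + 2*k^3 + 9*k^2 - 6*k + 9)/(3*(k^4 - 2*k^3 - k^2 + 2*k + 1))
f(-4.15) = 2.59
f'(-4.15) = -0.40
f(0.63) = -0.11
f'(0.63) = 4.01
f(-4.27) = 2.63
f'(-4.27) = -0.42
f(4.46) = -5.86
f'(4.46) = -0.18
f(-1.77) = 2.61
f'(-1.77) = 1.18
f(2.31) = -8.30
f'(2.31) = 6.39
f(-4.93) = 2.93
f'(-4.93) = -0.48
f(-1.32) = 3.61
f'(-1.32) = 3.91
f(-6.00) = 3.48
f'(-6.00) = -0.54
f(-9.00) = 5.22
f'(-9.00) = -0.61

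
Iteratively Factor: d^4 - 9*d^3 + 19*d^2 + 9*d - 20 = (d - 4)*(d^3 - 5*d^2 - d + 5) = (d - 4)*(d + 1)*(d^2 - 6*d + 5) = (d - 5)*(d - 4)*(d + 1)*(d - 1)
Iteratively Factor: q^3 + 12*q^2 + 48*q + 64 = (q + 4)*(q^2 + 8*q + 16) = (q + 4)^2*(q + 4)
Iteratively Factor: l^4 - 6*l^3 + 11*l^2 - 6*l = (l - 2)*(l^3 - 4*l^2 + 3*l) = (l - 2)*(l - 1)*(l^2 - 3*l) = (l - 3)*(l - 2)*(l - 1)*(l)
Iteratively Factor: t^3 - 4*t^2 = (t)*(t^2 - 4*t) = t^2*(t - 4)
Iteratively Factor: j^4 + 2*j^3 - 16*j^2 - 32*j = (j)*(j^3 + 2*j^2 - 16*j - 32) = j*(j + 4)*(j^2 - 2*j - 8) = j*(j - 4)*(j + 4)*(j + 2)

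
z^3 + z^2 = z^2*(z + 1)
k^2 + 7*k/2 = k*(k + 7/2)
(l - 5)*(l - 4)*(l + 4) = l^3 - 5*l^2 - 16*l + 80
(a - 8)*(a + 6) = a^2 - 2*a - 48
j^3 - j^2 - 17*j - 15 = (j - 5)*(j + 1)*(j + 3)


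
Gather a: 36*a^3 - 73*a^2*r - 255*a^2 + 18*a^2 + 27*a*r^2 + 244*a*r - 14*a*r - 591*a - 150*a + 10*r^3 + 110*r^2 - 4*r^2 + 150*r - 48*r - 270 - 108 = 36*a^3 + a^2*(-73*r - 237) + a*(27*r^2 + 230*r - 741) + 10*r^3 + 106*r^2 + 102*r - 378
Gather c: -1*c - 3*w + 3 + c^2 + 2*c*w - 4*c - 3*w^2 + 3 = c^2 + c*(2*w - 5) - 3*w^2 - 3*w + 6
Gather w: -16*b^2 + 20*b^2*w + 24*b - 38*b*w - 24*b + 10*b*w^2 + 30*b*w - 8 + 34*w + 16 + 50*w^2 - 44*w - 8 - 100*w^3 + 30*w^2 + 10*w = -16*b^2 - 100*w^3 + w^2*(10*b + 80) + w*(20*b^2 - 8*b)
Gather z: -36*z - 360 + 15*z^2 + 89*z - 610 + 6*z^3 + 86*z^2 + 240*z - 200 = 6*z^3 + 101*z^2 + 293*z - 1170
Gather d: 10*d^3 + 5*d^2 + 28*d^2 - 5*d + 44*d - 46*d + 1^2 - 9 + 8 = 10*d^3 + 33*d^2 - 7*d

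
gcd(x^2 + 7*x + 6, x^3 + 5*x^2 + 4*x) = x + 1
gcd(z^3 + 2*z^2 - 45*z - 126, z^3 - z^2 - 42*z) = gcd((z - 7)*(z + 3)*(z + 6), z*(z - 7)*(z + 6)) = z^2 - z - 42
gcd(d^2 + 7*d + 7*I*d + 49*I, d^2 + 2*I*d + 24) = 1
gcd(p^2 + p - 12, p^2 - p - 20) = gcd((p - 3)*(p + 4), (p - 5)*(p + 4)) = p + 4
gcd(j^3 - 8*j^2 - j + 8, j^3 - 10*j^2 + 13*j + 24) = j^2 - 7*j - 8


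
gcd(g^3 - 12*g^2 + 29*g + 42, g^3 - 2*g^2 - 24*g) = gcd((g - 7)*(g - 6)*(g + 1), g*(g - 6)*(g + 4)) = g - 6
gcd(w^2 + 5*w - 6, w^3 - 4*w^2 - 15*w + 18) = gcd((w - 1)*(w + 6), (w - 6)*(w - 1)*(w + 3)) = w - 1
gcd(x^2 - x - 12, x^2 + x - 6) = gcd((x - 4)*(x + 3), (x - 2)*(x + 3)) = x + 3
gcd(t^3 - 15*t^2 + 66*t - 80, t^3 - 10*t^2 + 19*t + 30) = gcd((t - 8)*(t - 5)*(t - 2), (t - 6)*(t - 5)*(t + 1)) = t - 5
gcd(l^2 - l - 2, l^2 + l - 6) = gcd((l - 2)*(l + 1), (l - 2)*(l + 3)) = l - 2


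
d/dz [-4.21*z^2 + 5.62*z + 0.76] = 5.62 - 8.42*z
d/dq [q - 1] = 1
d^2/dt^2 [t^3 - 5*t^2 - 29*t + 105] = 6*t - 10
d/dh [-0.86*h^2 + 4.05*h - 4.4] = 4.05 - 1.72*h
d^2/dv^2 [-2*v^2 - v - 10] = -4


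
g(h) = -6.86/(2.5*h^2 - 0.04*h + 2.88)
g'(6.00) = 0.02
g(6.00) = -0.07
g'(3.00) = 0.16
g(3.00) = -0.27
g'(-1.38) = -0.80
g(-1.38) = -0.89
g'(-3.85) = -0.08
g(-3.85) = -0.17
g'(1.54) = 0.69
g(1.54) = -0.78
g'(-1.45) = -0.74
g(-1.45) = -0.84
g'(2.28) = 0.31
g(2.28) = -0.43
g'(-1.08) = -1.09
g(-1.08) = -1.17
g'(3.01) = 0.16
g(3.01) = -0.27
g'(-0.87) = -1.30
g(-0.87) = -1.43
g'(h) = -6.86*(0.04 - 5.0*h)/(2.5*h^2 - 0.04*h + 2.88)^2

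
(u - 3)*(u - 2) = u^2 - 5*u + 6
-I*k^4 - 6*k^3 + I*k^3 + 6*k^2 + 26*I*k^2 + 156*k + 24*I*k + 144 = (k - 6)*(k + 4)*(k - 6*I)*(-I*k - I)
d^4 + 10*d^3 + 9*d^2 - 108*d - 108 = (d - 3)*(d + 1)*(d + 6)^2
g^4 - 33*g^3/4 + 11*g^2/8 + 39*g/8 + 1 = (g - 8)*(g - 1)*(g + 1/4)*(g + 1/2)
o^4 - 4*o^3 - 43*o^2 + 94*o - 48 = (o - 8)*(o - 1)^2*(o + 6)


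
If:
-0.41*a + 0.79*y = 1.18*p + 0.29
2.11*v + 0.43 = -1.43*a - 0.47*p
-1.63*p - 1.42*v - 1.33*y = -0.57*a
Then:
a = 1.11096267942816*y - 0.30784105006429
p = 0.283479069012251*y - 0.138800991079357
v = 0.0357578992413424 - 0.816071940292901*y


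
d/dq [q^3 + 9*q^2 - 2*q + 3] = 3*q^2 + 18*q - 2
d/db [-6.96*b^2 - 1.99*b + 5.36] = -13.92*b - 1.99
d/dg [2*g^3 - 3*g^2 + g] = 6*g^2 - 6*g + 1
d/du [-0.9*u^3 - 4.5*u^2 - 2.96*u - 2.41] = -2.7*u^2 - 9.0*u - 2.96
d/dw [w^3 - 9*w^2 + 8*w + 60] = 3*w^2 - 18*w + 8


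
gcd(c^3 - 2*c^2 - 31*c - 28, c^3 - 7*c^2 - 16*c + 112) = c^2 - 3*c - 28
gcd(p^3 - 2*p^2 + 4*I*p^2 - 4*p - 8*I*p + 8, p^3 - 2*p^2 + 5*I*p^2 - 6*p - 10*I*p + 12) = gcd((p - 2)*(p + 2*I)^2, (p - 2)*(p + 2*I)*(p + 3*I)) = p^2 + p*(-2 + 2*I) - 4*I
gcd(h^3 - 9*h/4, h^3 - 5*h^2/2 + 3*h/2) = h^2 - 3*h/2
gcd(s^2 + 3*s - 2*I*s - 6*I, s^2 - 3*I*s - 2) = s - 2*I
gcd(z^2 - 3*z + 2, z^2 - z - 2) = z - 2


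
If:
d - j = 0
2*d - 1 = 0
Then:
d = 1/2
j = 1/2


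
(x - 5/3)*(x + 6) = x^2 + 13*x/3 - 10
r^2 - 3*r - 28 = (r - 7)*(r + 4)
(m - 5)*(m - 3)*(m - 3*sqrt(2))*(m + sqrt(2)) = m^4 - 8*m^3 - 2*sqrt(2)*m^3 + 9*m^2 + 16*sqrt(2)*m^2 - 30*sqrt(2)*m + 48*m - 90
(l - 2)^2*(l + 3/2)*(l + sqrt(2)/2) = l^4 - 5*l^3/2 + sqrt(2)*l^3/2 - 2*l^2 - 5*sqrt(2)*l^2/4 - sqrt(2)*l + 6*l + 3*sqrt(2)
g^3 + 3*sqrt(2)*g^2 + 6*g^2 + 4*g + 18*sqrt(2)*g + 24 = (g + 6)*(g + sqrt(2))*(g + 2*sqrt(2))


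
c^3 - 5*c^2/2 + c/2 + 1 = (c - 2)*(c - 1)*(c + 1/2)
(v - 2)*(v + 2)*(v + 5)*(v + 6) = v^4 + 11*v^3 + 26*v^2 - 44*v - 120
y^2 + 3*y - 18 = (y - 3)*(y + 6)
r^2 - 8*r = r*(r - 8)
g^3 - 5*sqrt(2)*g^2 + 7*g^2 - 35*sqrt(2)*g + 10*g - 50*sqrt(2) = (g + 2)*(g + 5)*(g - 5*sqrt(2))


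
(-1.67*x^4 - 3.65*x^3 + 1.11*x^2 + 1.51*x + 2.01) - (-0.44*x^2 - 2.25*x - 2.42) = -1.67*x^4 - 3.65*x^3 + 1.55*x^2 + 3.76*x + 4.43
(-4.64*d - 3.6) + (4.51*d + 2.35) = -0.13*d - 1.25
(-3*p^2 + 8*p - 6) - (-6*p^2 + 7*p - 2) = 3*p^2 + p - 4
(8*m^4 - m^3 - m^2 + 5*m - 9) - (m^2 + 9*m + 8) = 8*m^4 - m^3 - 2*m^2 - 4*m - 17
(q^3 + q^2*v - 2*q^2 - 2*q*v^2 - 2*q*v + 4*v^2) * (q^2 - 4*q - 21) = q^5 + q^4*v - 6*q^4 - 2*q^3*v^2 - 6*q^3*v - 13*q^3 + 12*q^2*v^2 - 13*q^2*v + 42*q^2 + 26*q*v^2 + 42*q*v - 84*v^2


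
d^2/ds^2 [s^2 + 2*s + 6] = 2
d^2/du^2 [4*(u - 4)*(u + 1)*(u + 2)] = 24*u - 8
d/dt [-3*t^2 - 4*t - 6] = -6*t - 4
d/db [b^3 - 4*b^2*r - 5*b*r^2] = 3*b^2 - 8*b*r - 5*r^2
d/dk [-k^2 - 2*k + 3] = -2*k - 2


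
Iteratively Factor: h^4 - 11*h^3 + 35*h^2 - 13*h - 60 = (h - 5)*(h^3 - 6*h^2 + 5*h + 12) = (h - 5)*(h + 1)*(h^2 - 7*h + 12) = (h - 5)*(h - 4)*(h + 1)*(h - 3)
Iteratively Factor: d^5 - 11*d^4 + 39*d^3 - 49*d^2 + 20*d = (d - 1)*(d^4 - 10*d^3 + 29*d^2 - 20*d) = (d - 4)*(d - 1)*(d^3 - 6*d^2 + 5*d) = (d - 4)*(d - 1)^2*(d^2 - 5*d) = d*(d - 4)*(d - 1)^2*(d - 5)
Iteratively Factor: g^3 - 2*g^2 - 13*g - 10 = (g + 2)*(g^2 - 4*g - 5) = (g + 1)*(g + 2)*(g - 5)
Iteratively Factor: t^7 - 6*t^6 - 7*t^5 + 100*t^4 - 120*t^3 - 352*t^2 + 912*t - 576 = (t - 2)*(t^6 - 4*t^5 - 15*t^4 + 70*t^3 + 20*t^2 - 312*t + 288) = (t - 2)^2*(t^5 - 2*t^4 - 19*t^3 + 32*t^2 + 84*t - 144) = (t - 2)^3*(t^4 - 19*t^2 - 6*t + 72) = (t - 2)^3*(t + 3)*(t^3 - 3*t^2 - 10*t + 24) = (t - 4)*(t - 2)^3*(t + 3)*(t^2 + t - 6) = (t - 4)*(t - 2)^4*(t + 3)*(t + 3)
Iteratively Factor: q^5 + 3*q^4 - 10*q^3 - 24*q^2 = (q - 3)*(q^4 + 6*q^3 + 8*q^2) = q*(q - 3)*(q^3 + 6*q^2 + 8*q) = q*(q - 3)*(q + 4)*(q^2 + 2*q) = q^2*(q - 3)*(q + 4)*(q + 2)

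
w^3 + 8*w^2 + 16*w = w*(w + 4)^2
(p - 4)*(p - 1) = p^2 - 5*p + 4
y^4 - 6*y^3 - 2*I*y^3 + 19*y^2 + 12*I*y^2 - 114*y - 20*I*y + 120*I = (y - 6)*(y - 5*I)*(y - I)*(y + 4*I)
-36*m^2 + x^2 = (-6*m + x)*(6*m + x)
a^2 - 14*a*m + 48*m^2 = (a - 8*m)*(a - 6*m)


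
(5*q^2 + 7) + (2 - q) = 5*q^2 - q + 9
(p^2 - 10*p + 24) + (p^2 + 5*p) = 2*p^2 - 5*p + 24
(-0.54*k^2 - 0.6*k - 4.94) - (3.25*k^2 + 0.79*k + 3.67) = -3.79*k^2 - 1.39*k - 8.61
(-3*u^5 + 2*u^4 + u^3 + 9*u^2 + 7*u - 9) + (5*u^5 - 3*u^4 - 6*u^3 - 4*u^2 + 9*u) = 2*u^5 - u^4 - 5*u^3 + 5*u^2 + 16*u - 9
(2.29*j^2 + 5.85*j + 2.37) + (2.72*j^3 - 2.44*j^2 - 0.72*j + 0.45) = 2.72*j^3 - 0.15*j^2 + 5.13*j + 2.82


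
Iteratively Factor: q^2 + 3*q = (q + 3)*(q)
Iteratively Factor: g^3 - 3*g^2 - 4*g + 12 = (g - 2)*(g^2 - g - 6) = (g - 2)*(g + 2)*(g - 3)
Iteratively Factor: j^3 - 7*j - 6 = (j - 3)*(j^2 + 3*j + 2) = (j - 3)*(j + 1)*(j + 2)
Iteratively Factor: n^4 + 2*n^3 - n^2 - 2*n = (n - 1)*(n^3 + 3*n^2 + 2*n) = (n - 1)*(n + 2)*(n^2 + n) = n*(n - 1)*(n + 2)*(n + 1)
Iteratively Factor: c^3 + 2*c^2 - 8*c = (c)*(c^2 + 2*c - 8) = c*(c - 2)*(c + 4)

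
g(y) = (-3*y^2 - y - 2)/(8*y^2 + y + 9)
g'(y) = (-16*y - 1)*(-3*y^2 - y - 2)/(8*y^2 + y + 9)^2 + (-6*y - 1)/(8*y^2 + y + 9)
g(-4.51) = -0.35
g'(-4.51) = 0.01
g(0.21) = -0.24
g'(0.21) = -0.12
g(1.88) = -0.37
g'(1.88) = -0.02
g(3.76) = -0.38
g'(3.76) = -0.00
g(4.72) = -0.38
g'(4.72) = 0.00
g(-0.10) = -0.21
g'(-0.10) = -0.06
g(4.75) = -0.38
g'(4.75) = 0.00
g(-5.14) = -0.35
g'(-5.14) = 0.01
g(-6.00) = -0.36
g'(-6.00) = 0.00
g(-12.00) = -0.37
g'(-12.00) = 0.00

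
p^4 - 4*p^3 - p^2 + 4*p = p*(p - 4)*(p - 1)*(p + 1)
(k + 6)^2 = k^2 + 12*k + 36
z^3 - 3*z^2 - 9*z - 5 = (z - 5)*(z + 1)^2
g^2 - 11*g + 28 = (g - 7)*(g - 4)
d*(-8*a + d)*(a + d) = -8*a^2*d - 7*a*d^2 + d^3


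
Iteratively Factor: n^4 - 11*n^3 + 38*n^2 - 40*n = (n - 5)*(n^3 - 6*n^2 + 8*n) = n*(n - 5)*(n^2 - 6*n + 8) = n*(n - 5)*(n - 4)*(n - 2)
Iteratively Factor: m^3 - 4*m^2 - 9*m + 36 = (m - 4)*(m^2 - 9) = (m - 4)*(m - 3)*(m + 3)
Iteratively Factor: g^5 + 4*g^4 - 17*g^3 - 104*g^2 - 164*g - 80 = (g - 5)*(g^4 + 9*g^3 + 28*g^2 + 36*g + 16) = (g - 5)*(g + 2)*(g^3 + 7*g^2 + 14*g + 8) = (g - 5)*(g + 1)*(g + 2)*(g^2 + 6*g + 8) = (g - 5)*(g + 1)*(g + 2)*(g + 4)*(g + 2)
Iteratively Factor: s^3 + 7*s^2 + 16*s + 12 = (s + 3)*(s^2 + 4*s + 4) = (s + 2)*(s + 3)*(s + 2)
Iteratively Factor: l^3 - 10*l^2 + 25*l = (l - 5)*(l^2 - 5*l) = (l - 5)^2*(l)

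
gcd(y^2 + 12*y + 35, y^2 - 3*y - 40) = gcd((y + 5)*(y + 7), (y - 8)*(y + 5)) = y + 5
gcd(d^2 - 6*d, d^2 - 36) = d - 6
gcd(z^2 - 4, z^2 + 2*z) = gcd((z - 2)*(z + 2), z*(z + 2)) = z + 2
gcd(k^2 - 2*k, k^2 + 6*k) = k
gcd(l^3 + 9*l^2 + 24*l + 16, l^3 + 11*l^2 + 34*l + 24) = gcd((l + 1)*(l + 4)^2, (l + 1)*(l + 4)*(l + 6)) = l^2 + 5*l + 4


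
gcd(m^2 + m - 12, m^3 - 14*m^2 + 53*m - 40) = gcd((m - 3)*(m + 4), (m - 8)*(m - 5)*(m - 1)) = 1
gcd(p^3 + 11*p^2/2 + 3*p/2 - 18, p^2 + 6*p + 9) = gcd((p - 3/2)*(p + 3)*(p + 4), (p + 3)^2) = p + 3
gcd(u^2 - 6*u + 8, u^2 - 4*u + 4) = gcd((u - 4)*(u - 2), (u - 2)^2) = u - 2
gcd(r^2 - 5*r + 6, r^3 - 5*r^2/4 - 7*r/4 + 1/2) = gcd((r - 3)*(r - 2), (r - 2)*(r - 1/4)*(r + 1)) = r - 2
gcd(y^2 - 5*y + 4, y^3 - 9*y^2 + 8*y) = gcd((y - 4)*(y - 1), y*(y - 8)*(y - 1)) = y - 1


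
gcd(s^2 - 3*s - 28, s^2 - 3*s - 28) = s^2 - 3*s - 28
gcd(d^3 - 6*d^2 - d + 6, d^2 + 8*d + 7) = d + 1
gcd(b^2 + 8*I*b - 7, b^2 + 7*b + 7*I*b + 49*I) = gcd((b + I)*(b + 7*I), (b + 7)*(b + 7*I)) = b + 7*I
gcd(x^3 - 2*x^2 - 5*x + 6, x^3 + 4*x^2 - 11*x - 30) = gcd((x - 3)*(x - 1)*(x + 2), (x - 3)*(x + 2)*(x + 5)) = x^2 - x - 6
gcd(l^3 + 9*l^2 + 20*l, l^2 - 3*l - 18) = 1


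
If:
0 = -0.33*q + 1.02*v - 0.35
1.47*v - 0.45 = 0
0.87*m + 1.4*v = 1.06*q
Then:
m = -0.63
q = -0.11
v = 0.31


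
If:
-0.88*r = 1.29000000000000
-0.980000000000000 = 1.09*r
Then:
No Solution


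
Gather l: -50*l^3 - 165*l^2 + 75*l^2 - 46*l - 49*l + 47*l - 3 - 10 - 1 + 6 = -50*l^3 - 90*l^2 - 48*l - 8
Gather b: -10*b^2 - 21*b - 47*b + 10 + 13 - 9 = -10*b^2 - 68*b + 14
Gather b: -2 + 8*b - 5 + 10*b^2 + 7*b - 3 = 10*b^2 + 15*b - 10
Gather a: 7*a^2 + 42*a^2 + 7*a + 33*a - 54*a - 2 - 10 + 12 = 49*a^2 - 14*a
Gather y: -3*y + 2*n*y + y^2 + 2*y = y^2 + y*(2*n - 1)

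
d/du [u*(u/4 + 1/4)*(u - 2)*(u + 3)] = u^3 + 3*u^2/2 - 5*u/2 - 3/2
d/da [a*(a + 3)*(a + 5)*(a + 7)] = 4*a^3 + 45*a^2 + 142*a + 105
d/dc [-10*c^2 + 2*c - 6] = 2 - 20*c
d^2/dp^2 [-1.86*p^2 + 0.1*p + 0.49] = -3.72000000000000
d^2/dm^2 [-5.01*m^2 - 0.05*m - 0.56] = -10.0200000000000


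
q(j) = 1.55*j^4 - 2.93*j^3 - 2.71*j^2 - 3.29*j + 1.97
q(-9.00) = 12117.59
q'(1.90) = -2.79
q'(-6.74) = -2264.40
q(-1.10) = 8.48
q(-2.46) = 94.05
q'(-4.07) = -544.83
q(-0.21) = 2.57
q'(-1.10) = -16.22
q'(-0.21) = -2.60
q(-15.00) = 87799.07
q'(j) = 6.2*j^3 - 8.79*j^2 - 5.42*j - 3.29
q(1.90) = -13.96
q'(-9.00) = -5186.30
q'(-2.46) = -135.45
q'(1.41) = -11.03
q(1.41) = -10.14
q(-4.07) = 593.32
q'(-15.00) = -22824.74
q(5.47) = 811.00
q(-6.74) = 3996.83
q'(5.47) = 718.80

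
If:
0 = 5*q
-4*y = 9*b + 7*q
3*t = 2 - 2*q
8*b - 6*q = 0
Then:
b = 0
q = 0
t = 2/3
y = 0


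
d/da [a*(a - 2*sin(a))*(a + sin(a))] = -a^2*cos(a) + 3*a^2 - 2*a*sin(a) - 2*a*sin(2*a) + cos(2*a) - 1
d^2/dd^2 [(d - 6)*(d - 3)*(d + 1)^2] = 12*d^2 - 42*d + 2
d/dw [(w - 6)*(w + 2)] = 2*w - 4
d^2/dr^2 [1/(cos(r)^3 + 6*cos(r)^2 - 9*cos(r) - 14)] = 3*((-11*cos(r) + 16*cos(2*r) + 3*cos(3*r))*(cos(r)^3 + 6*cos(r)^2 - 9*cos(r) - 14)/4 + 6*(cos(r)^2 + 4*cos(r) - 3)^2*sin(r)^2)/(cos(r)^3 + 6*cos(r)^2 - 9*cos(r) - 14)^3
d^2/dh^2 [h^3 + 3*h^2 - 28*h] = 6*h + 6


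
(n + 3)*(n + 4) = n^2 + 7*n + 12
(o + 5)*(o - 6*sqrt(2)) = o^2 - 6*sqrt(2)*o + 5*o - 30*sqrt(2)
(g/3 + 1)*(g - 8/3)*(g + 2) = g^3/3 + 7*g^2/9 - 22*g/9 - 16/3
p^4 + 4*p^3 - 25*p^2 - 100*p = p*(p - 5)*(p + 4)*(p + 5)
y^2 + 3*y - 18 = (y - 3)*(y + 6)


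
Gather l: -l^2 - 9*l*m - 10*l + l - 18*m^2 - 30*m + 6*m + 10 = -l^2 + l*(-9*m - 9) - 18*m^2 - 24*m + 10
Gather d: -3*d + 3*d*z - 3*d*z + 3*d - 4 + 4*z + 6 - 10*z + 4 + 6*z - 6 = 0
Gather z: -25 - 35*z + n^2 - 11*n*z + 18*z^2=n^2 + 18*z^2 + z*(-11*n - 35) - 25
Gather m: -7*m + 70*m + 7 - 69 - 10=63*m - 72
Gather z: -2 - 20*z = -20*z - 2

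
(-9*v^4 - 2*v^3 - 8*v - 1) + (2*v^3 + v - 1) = -9*v^4 - 7*v - 2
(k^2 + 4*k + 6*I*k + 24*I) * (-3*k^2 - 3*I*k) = -3*k^4 - 12*k^3 - 21*I*k^3 + 18*k^2 - 84*I*k^2 + 72*k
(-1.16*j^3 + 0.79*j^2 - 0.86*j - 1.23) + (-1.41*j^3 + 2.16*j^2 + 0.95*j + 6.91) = -2.57*j^3 + 2.95*j^2 + 0.09*j + 5.68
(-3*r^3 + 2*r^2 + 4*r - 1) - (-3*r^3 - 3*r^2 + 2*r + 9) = 5*r^2 + 2*r - 10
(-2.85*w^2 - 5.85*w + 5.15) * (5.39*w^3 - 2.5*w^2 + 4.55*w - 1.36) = -15.3615*w^5 - 24.4065*w^4 + 29.416*w^3 - 35.6165*w^2 + 31.3885*w - 7.004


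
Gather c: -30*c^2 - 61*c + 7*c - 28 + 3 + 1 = -30*c^2 - 54*c - 24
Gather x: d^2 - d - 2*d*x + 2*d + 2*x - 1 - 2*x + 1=d^2 - 2*d*x + d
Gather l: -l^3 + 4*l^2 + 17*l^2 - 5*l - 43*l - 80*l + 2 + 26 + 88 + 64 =-l^3 + 21*l^2 - 128*l + 180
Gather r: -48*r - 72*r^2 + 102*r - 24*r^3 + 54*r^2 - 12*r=-24*r^3 - 18*r^2 + 42*r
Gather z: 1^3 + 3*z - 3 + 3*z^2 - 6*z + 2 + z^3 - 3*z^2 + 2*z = z^3 - z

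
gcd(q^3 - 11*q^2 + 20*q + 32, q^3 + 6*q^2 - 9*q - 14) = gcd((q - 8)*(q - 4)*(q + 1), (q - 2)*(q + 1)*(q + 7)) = q + 1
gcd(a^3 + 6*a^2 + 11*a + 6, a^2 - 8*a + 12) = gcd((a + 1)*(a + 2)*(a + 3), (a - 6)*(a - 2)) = 1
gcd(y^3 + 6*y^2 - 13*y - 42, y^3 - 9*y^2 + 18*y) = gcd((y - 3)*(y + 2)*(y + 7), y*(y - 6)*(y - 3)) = y - 3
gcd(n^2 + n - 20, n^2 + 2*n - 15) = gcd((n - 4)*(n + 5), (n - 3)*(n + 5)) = n + 5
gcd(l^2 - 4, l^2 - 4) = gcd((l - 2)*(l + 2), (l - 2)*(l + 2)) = l^2 - 4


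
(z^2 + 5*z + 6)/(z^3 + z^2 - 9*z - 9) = (z + 2)/(z^2 - 2*z - 3)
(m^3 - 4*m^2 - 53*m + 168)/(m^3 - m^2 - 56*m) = (m - 3)/m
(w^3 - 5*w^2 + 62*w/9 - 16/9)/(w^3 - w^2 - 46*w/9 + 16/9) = (w - 2)/(w + 2)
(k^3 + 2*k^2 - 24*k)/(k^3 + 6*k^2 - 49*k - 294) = k*(k - 4)/(k^2 - 49)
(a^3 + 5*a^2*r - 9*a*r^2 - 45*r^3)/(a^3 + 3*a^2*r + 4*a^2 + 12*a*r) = (a^2 + 2*a*r - 15*r^2)/(a*(a + 4))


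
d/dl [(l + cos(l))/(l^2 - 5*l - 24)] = ((5 - 2*l)*(l + cos(l)) + (sin(l) - 1)*(-l^2 + 5*l + 24))/(-l^2 + 5*l + 24)^2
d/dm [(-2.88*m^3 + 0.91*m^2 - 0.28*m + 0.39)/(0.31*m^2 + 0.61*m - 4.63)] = (-0.8928*m^4 - 3.5136*m^3 + 40.6451*m^2 - 8.6684*m + 1.0585)/(0.0961*m^4 + 0.3782*m^3 - 2.4985*m^2 - 5.6486*m + 21.4369)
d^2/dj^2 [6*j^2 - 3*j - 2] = 12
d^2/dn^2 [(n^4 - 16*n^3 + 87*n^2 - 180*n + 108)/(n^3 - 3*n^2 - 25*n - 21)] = 2*(73*n^6 - 1452*n^5 + 8841*n^4 - 7240*n^3 - 66861*n^2 + 43956*n + 193563)/(n^9 - 9*n^8 - 48*n^7 + 360*n^6 + 1578*n^5 - 3042*n^4 - 23752*n^3 - 43344*n^2 - 33075*n - 9261)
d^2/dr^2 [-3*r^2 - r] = -6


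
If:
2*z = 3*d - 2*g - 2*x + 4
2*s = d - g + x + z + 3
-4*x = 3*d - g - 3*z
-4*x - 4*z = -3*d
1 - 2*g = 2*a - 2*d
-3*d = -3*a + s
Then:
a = -43/22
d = -20/11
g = 7/11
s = -9/22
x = 2/7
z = -127/77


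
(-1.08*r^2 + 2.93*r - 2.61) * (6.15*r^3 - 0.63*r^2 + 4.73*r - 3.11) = -6.642*r^5 + 18.6999*r^4 - 23.0058*r^3 + 18.862*r^2 - 21.4576*r + 8.1171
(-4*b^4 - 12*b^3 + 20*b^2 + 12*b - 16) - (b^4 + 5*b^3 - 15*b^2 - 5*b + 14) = -5*b^4 - 17*b^3 + 35*b^2 + 17*b - 30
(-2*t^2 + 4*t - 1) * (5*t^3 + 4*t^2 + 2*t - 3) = -10*t^5 + 12*t^4 + 7*t^3 + 10*t^2 - 14*t + 3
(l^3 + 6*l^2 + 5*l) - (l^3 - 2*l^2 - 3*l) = 8*l^2 + 8*l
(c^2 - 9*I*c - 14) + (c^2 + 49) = 2*c^2 - 9*I*c + 35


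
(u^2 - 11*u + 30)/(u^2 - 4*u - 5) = (u - 6)/(u + 1)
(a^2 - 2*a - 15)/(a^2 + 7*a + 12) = (a - 5)/(a + 4)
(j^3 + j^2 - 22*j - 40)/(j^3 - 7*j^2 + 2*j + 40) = (j + 4)/(j - 4)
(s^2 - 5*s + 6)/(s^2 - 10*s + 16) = (s - 3)/(s - 8)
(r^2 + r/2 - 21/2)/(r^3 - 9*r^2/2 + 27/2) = (2*r + 7)/(2*r^2 - 3*r - 9)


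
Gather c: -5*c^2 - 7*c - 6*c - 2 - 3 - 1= -5*c^2 - 13*c - 6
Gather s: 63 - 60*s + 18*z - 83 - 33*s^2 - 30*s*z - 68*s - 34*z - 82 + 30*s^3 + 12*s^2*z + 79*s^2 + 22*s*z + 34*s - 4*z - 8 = 30*s^3 + s^2*(12*z + 46) + s*(-8*z - 94) - 20*z - 110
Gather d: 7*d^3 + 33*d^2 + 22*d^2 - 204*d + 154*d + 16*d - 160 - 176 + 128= 7*d^3 + 55*d^2 - 34*d - 208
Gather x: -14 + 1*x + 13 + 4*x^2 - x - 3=4*x^2 - 4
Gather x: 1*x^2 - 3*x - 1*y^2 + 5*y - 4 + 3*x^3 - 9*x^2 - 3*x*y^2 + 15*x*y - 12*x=3*x^3 - 8*x^2 + x*(-3*y^2 + 15*y - 15) - y^2 + 5*y - 4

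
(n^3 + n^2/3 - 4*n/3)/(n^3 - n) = (n + 4/3)/(n + 1)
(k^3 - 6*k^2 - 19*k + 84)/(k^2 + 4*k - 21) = (k^2 - 3*k - 28)/(k + 7)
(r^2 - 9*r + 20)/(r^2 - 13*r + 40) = (r - 4)/(r - 8)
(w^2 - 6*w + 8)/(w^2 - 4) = (w - 4)/(w + 2)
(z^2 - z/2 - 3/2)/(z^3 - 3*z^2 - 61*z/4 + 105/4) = 2*(z + 1)/(2*z^2 - 3*z - 35)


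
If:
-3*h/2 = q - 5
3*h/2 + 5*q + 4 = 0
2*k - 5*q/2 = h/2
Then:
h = 29/6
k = -77/48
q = -9/4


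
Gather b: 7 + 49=56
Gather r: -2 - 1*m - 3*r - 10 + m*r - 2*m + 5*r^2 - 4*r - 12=-3*m + 5*r^2 + r*(m - 7) - 24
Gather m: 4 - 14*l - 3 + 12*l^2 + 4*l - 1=12*l^2 - 10*l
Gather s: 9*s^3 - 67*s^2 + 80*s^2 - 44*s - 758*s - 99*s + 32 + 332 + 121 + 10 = 9*s^3 + 13*s^2 - 901*s + 495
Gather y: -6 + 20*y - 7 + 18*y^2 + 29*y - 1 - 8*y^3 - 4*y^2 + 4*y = -8*y^3 + 14*y^2 + 53*y - 14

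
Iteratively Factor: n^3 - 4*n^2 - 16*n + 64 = (n + 4)*(n^2 - 8*n + 16) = (n - 4)*(n + 4)*(n - 4)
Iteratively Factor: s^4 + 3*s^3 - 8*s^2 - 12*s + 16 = (s + 2)*(s^3 + s^2 - 10*s + 8) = (s - 1)*(s + 2)*(s^2 + 2*s - 8) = (s - 2)*(s - 1)*(s + 2)*(s + 4)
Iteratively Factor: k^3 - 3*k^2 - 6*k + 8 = (k + 2)*(k^2 - 5*k + 4) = (k - 4)*(k + 2)*(k - 1)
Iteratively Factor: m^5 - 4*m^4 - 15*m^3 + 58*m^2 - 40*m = (m)*(m^4 - 4*m^3 - 15*m^2 + 58*m - 40) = m*(m - 5)*(m^3 + m^2 - 10*m + 8) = m*(m - 5)*(m + 4)*(m^2 - 3*m + 2) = m*(m - 5)*(m - 2)*(m + 4)*(m - 1)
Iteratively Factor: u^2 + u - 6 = (u - 2)*(u + 3)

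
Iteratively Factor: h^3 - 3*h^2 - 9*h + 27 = (h - 3)*(h^2 - 9) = (h - 3)^2*(h + 3)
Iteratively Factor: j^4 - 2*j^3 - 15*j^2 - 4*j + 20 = (j - 5)*(j^3 + 3*j^2 - 4) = (j - 5)*(j + 2)*(j^2 + j - 2) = (j - 5)*(j - 1)*(j + 2)*(j + 2)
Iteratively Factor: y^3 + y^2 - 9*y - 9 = (y - 3)*(y^2 + 4*y + 3) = (y - 3)*(y + 3)*(y + 1)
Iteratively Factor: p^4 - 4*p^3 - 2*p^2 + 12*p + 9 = (p + 1)*(p^3 - 5*p^2 + 3*p + 9) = (p - 3)*(p + 1)*(p^2 - 2*p - 3) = (p - 3)*(p + 1)^2*(p - 3)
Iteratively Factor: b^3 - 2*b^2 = (b)*(b^2 - 2*b) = b*(b - 2)*(b)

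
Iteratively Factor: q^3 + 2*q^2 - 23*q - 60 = (q + 4)*(q^2 - 2*q - 15) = (q + 3)*(q + 4)*(q - 5)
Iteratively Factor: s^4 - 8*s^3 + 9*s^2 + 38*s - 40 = (s - 4)*(s^3 - 4*s^2 - 7*s + 10) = (s - 4)*(s - 1)*(s^2 - 3*s - 10) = (s - 4)*(s - 1)*(s + 2)*(s - 5)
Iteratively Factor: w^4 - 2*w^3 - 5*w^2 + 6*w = (w + 2)*(w^3 - 4*w^2 + 3*w) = (w - 1)*(w + 2)*(w^2 - 3*w) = (w - 3)*(w - 1)*(w + 2)*(w)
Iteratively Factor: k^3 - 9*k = (k)*(k^2 - 9) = k*(k + 3)*(k - 3)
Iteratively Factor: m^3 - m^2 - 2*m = (m)*(m^2 - m - 2) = m*(m + 1)*(m - 2)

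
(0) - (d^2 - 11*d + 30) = -d^2 + 11*d - 30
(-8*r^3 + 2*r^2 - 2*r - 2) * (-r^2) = 8*r^5 - 2*r^4 + 2*r^3 + 2*r^2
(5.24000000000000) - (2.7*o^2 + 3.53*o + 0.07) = -2.7*o^2 - 3.53*o + 5.17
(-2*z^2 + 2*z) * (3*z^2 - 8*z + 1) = -6*z^4 + 22*z^3 - 18*z^2 + 2*z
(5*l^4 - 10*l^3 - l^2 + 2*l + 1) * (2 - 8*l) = -40*l^5 + 90*l^4 - 12*l^3 - 18*l^2 - 4*l + 2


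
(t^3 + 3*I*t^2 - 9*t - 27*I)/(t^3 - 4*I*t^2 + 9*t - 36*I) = (t^2 - 9)/(t^2 - 7*I*t - 12)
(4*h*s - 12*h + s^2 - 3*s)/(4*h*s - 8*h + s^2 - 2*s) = (s - 3)/(s - 2)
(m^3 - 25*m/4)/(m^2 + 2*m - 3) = m*(4*m^2 - 25)/(4*(m^2 + 2*m - 3))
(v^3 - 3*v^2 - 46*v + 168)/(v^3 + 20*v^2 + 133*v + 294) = (v^2 - 10*v + 24)/(v^2 + 13*v + 42)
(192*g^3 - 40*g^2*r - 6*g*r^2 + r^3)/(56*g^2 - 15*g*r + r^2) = (-24*g^2 + 2*g*r + r^2)/(-7*g + r)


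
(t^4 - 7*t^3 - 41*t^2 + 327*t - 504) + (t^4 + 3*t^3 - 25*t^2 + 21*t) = 2*t^4 - 4*t^3 - 66*t^2 + 348*t - 504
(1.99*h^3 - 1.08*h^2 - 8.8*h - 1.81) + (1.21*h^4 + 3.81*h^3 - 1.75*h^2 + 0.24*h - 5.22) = 1.21*h^4 + 5.8*h^3 - 2.83*h^2 - 8.56*h - 7.03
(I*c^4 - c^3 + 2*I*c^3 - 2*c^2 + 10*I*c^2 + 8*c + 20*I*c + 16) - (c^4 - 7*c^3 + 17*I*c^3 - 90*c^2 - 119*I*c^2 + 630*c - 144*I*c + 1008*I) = -c^4 + I*c^4 + 6*c^3 - 15*I*c^3 + 88*c^2 + 129*I*c^2 - 622*c + 164*I*c + 16 - 1008*I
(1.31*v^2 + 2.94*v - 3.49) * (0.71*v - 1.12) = 0.9301*v^3 + 0.620199999999999*v^2 - 5.7707*v + 3.9088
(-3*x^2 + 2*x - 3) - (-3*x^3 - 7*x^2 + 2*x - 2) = 3*x^3 + 4*x^2 - 1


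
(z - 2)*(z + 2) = z^2 - 4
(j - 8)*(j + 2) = j^2 - 6*j - 16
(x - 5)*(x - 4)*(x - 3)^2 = x^4 - 15*x^3 + 83*x^2 - 201*x + 180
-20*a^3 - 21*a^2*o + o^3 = (-5*a + o)*(a + o)*(4*a + o)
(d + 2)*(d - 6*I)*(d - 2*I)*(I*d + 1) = I*d^4 + 9*d^3 + 2*I*d^3 + 18*d^2 - 20*I*d^2 - 12*d - 40*I*d - 24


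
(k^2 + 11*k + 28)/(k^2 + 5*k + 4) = (k + 7)/(k + 1)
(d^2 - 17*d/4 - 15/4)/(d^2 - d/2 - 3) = (-4*d^2 + 17*d + 15)/(2*(-2*d^2 + d + 6))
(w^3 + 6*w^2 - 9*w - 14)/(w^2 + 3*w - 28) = (w^2 - w - 2)/(w - 4)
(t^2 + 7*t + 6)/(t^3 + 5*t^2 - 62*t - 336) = (t + 1)/(t^2 - t - 56)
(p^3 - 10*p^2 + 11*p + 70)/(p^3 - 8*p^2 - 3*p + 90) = (p^2 - 5*p - 14)/(p^2 - 3*p - 18)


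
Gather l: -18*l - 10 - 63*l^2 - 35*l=-63*l^2 - 53*l - 10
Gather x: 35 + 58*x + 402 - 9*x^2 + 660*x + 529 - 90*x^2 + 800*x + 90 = -99*x^2 + 1518*x + 1056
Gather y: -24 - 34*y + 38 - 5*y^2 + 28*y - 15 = -5*y^2 - 6*y - 1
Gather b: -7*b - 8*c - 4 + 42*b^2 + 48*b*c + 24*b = 42*b^2 + b*(48*c + 17) - 8*c - 4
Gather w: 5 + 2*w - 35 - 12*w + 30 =-10*w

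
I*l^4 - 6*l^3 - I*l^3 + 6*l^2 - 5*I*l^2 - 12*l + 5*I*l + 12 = (l - I)*(l + 3*I)*(l + 4*I)*(I*l - I)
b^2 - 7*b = b*(b - 7)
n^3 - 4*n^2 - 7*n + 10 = (n - 5)*(n - 1)*(n + 2)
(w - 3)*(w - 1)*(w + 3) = w^3 - w^2 - 9*w + 9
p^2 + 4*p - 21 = (p - 3)*(p + 7)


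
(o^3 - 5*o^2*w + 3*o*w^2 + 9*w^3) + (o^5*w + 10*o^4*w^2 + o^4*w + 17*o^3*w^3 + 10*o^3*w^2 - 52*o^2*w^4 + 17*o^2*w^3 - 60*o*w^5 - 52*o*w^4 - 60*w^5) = o^5*w + 10*o^4*w^2 + o^4*w + 17*o^3*w^3 + 10*o^3*w^2 + o^3 - 52*o^2*w^4 + 17*o^2*w^3 - 5*o^2*w - 60*o*w^5 - 52*o*w^4 + 3*o*w^2 - 60*w^5 + 9*w^3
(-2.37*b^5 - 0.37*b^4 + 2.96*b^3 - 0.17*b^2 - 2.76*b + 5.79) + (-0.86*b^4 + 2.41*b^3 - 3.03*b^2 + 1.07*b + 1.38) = -2.37*b^5 - 1.23*b^4 + 5.37*b^3 - 3.2*b^2 - 1.69*b + 7.17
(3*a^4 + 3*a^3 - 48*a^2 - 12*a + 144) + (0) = 3*a^4 + 3*a^3 - 48*a^2 - 12*a + 144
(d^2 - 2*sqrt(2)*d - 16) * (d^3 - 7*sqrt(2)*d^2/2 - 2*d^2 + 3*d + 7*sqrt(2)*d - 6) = d^5 - 11*sqrt(2)*d^4/2 - 2*d^4 + d^3 + 11*sqrt(2)*d^3 - 2*d^2 + 50*sqrt(2)*d^2 - 100*sqrt(2)*d - 48*d + 96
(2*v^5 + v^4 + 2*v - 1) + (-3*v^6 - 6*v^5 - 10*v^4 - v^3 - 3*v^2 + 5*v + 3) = -3*v^6 - 4*v^5 - 9*v^4 - v^3 - 3*v^2 + 7*v + 2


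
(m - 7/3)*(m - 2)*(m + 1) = m^3 - 10*m^2/3 + m/3 + 14/3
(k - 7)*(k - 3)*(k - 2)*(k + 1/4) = k^4 - 47*k^3/4 + 38*k^2 - 127*k/4 - 21/2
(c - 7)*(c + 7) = c^2 - 49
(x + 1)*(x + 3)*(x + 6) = x^3 + 10*x^2 + 27*x + 18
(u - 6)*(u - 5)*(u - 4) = u^3 - 15*u^2 + 74*u - 120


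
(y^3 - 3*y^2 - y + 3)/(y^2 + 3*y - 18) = (y^2 - 1)/(y + 6)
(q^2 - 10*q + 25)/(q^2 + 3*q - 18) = (q^2 - 10*q + 25)/(q^2 + 3*q - 18)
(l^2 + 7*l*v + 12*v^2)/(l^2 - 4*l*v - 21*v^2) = (-l - 4*v)/(-l + 7*v)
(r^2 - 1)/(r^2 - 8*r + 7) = (r + 1)/(r - 7)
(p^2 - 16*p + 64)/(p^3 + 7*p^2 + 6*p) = (p^2 - 16*p + 64)/(p*(p^2 + 7*p + 6))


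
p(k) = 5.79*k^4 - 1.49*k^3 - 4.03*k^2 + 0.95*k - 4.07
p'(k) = 23.16*k^3 - 4.47*k^2 - 8.06*k + 0.95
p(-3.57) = 949.45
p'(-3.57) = -1081.01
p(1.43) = 8.90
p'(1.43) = 48.01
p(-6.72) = 12067.16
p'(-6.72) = -7174.98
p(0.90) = -3.77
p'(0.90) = 6.96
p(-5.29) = 4632.91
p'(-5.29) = -3510.01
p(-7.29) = 16704.76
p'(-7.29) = -9150.51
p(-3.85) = 1289.67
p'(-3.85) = -1355.94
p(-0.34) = -4.72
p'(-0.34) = 2.26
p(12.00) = 116913.73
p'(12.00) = 39281.03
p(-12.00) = 122040.37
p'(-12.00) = -40566.49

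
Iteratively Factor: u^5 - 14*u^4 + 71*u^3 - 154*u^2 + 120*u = (u)*(u^4 - 14*u^3 + 71*u^2 - 154*u + 120) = u*(u - 4)*(u^3 - 10*u^2 + 31*u - 30) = u*(u - 5)*(u - 4)*(u^2 - 5*u + 6) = u*(u - 5)*(u - 4)*(u - 3)*(u - 2)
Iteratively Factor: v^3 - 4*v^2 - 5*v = (v)*(v^2 - 4*v - 5) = v*(v + 1)*(v - 5)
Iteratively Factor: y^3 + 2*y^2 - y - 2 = (y + 1)*(y^2 + y - 2) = (y - 1)*(y + 1)*(y + 2)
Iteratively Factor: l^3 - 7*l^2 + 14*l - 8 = (l - 2)*(l^2 - 5*l + 4) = (l - 2)*(l - 1)*(l - 4)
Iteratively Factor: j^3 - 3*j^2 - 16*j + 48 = (j - 4)*(j^2 + j - 12) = (j - 4)*(j - 3)*(j + 4)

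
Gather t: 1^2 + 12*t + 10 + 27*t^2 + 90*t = 27*t^2 + 102*t + 11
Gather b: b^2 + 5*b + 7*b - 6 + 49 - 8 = b^2 + 12*b + 35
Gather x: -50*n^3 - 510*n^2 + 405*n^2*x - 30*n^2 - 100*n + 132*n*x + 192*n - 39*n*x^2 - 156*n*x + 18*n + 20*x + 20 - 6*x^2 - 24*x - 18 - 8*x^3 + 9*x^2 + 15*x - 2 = -50*n^3 - 540*n^2 + 110*n - 8*x^3 + x^2*(3 - 39*n) + x*(405*n^2 - 24*n + 11)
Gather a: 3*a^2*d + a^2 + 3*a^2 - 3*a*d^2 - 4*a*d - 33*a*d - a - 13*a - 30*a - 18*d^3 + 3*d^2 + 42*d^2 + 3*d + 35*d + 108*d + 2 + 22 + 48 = a^2*(3*d + 4) + a*(-3*d^2 - 37*d - 44) - 18*d^3 + 45*d^2 + 146*d + 72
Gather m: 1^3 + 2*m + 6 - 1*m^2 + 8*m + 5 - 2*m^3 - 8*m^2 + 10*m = -2*m^3 - 9*m^2 + 20*m + 12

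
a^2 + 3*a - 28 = (a - 4)*(a + 7)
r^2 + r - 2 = (r - 1)*(r + 2)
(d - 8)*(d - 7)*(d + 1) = d^3 - 14*d^2 + 41*d + 56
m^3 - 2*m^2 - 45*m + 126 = (m - 6)*(m - 3)*(m + 7)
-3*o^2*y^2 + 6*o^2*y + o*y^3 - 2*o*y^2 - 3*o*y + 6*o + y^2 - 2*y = (-3*o + y)*(y - 2)*(o*y + 1)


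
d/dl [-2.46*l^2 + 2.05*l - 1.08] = 2.05 - 4.92*l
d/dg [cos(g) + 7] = -sin(g)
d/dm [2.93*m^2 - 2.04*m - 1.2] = 5.86*m - 2.04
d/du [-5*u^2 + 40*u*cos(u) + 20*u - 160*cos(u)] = -40*u*sin(u) - 10*u + 160*sin(u) + 40*cos(u) + 20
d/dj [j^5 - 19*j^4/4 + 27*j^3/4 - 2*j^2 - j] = 5*j^4 - 19*j^3 + 81*j^2/4 - 4*j - 1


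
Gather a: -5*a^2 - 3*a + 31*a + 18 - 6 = -5*a^2 + 28*a + 12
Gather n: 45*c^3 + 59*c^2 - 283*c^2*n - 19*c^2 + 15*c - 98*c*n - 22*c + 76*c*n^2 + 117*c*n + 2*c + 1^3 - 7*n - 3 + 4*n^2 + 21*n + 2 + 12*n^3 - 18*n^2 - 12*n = 45*c^3 + 40*c^2 - 5*c + 12*n^3 + n^2*(76*c - 14) + n*(-283*c^2 + 19*c + 2)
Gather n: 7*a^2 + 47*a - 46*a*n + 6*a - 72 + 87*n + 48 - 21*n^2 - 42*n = 7*a^2 + 53*a - 21*n^2 + n*(45 - 46*a) - 24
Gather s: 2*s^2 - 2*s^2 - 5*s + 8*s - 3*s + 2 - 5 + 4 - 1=0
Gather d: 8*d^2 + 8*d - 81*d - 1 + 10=8*d^2 - 73*d + 9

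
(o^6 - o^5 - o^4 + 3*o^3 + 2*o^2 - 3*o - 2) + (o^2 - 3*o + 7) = o^6 - o^5 - o^4 + 3*o^3 + 3*o^2 - 6*o + 5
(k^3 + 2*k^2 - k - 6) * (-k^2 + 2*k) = -k^5 + 5*k^3 + 4*k^2 - 12*k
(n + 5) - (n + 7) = -2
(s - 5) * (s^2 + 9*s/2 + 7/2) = s^3 - s^2/2 - 19*s - 35/2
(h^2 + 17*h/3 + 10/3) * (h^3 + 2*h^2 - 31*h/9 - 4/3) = h^5 + 23*h^4/3 + 101*h^3/9 - 383*h^2/27 - 514*h/27 - 40/9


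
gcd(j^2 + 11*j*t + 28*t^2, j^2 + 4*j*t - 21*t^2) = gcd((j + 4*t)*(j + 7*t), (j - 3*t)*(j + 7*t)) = j + 7*t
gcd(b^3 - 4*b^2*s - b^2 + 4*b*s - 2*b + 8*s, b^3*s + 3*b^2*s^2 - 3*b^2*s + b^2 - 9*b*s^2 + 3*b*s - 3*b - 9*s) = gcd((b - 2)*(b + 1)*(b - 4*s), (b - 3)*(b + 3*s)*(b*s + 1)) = 1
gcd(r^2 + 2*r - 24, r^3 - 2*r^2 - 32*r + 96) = r^2 + 2*r - 24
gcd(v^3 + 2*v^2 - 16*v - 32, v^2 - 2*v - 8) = v^2 - 2*v - 8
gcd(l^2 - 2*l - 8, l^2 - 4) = l + 2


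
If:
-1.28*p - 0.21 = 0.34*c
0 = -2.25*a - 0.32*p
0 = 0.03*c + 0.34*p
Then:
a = -0.01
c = -0.92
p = 0.08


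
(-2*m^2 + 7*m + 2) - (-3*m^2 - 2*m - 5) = m^2 + 9*m + 7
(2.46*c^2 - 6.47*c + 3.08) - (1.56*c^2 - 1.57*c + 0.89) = 0.9*c^2 - 4.9*c + 2.19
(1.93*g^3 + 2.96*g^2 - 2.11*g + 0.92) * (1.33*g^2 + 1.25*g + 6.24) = 2.5669*g^5 + 6.3493*g^4 + 12.9369*g^3 + 17.0565*g^2 - 12.0164*g + 5.7408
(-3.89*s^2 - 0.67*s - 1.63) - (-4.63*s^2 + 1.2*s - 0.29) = 0.74*s^2 - 1.87*s - 1.34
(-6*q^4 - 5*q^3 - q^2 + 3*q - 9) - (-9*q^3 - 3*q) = -6*q^4 + 4*q^3 - q^2 + 6*q - 9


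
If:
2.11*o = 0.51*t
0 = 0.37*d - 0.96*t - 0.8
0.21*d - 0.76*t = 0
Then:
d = 7.64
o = 0.51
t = 2.11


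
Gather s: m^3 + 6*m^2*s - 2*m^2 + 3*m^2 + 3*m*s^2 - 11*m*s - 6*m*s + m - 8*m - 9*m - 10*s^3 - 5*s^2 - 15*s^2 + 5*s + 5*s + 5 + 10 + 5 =m^3 + m^2 - 16*m - 10*s^3 + s^2*(3*m - 20) + s*(6*m^2 - 17*m + 10) + 20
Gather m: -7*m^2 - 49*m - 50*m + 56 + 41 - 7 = -7*m^2 - 99*m + 90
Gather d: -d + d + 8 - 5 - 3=0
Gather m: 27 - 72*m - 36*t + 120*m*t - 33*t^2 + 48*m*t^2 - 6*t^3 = m*(48*t^2 + 120*t - 72) - 6*t^3 - 33*t^2 - 36*t + 27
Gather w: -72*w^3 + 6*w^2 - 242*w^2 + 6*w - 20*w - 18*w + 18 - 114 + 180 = -72*w^3 - 236*w^2 - 32*w + 84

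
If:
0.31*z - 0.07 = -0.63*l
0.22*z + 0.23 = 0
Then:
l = 0.63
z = -1.05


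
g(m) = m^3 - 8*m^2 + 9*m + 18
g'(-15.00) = 924.00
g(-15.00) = -5292.00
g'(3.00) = -12.00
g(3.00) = 0.00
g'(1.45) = -7.89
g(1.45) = 17.28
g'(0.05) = 8.21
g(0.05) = 18.43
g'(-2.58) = 70.25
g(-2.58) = -75.64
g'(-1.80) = 47.52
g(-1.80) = -29.95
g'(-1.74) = 45.92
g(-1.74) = -27.15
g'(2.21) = -11.71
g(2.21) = 9.61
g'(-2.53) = 68.68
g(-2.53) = -72.17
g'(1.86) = -10.38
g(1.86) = 13.50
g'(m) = 3*m^2 - 16*m + 9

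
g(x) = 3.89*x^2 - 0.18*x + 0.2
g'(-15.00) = -116.88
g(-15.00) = 878.15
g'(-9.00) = -70.20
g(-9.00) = 316.91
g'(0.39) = 2.85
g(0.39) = 0.72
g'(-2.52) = -19.79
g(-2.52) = 25.36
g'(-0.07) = -0.72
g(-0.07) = 0.23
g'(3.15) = 24.33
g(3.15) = 38.23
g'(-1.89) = -14.88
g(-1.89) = 14.44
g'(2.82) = 21.76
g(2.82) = 30.63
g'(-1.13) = -8.97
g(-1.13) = 5.37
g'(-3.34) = -26.17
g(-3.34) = 44.20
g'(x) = 7.78*x - 0.18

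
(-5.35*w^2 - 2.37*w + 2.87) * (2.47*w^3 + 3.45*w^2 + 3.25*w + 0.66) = -13.2145*w^5 - 24.3114*w^4 - 18.4751*w^3 - 1.332*w^2 + 7.7633*w + 1.8942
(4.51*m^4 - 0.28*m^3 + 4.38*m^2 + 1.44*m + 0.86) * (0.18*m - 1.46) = 0.8118*m^5 - 6.635*m^4 + 1.1972*m^3 - 6.1356*m^2 - 1.9476*m - 1.2556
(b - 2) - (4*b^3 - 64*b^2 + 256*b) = -4*b^3 + 64*b^2 - 255*b - 2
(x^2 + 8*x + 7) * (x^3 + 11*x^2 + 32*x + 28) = x^5 + 19*x^4 + 127*x^3 + 361*x^2 + 448*x + 196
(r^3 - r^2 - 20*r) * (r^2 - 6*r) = r^5 - 7*r^4 - 14*r^3 + 120*r^2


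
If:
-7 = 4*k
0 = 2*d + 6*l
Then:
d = -3*l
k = -7/4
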